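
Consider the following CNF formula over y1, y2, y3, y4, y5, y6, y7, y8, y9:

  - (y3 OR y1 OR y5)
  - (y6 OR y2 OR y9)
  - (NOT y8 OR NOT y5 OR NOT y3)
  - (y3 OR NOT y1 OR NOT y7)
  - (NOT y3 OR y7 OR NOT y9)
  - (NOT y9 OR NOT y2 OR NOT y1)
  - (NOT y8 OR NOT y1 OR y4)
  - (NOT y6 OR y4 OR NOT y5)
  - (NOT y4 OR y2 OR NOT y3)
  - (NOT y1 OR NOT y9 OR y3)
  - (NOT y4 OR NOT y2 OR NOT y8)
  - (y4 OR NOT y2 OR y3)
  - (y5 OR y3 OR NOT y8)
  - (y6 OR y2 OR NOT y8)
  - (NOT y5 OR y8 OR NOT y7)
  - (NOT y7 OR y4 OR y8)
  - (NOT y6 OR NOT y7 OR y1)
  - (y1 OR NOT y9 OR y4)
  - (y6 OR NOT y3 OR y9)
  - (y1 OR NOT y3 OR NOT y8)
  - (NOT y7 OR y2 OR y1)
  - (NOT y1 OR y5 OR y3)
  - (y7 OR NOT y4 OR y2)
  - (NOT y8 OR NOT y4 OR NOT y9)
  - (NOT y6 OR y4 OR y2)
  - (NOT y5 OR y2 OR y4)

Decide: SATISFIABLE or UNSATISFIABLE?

Set y1 = True and propagate.
Try y2 = True.
  then y9 is forced to False.
For the remaining variables, y3 = False, y4 = True, y5 = True, y6 = False, y7 = False, y8 = False works.
Every clause has at least one true literal under this assignment.
So y1=True, y2=True, y3=False, y4=True, y5=True, y6=False, y7=False, y8=False, y9=False is a satisfying assignment.

SATISFIABLE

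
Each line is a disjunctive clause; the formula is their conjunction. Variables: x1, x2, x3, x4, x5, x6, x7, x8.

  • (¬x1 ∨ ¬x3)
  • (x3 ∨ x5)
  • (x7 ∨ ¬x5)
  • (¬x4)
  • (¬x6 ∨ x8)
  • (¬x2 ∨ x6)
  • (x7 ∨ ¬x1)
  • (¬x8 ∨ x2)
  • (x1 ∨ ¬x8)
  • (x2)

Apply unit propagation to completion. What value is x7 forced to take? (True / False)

(¬x4) stands alone — x4 = False.
Unit clause (x2) sets x2 = True.
(¬x2 ∨ x6): since x2 = True, the clause reduces to (x6). x6 = True.
(x8 ∨ ¬x6): since x6 = True, the clause reduces to (x8). x8 = True.
From (¬x8 ∨ x1) and x8 = True: x1 = True.
From (¬x1 ∨ ¬x3) and x1 = True: x3 = False.
(x3 ∨ x5): since x3 = False, the clause reduces to (x5). x5 = True.
(x7 ∨ ¬x5) with x5 = True leaves only x7, so x7 = True.

True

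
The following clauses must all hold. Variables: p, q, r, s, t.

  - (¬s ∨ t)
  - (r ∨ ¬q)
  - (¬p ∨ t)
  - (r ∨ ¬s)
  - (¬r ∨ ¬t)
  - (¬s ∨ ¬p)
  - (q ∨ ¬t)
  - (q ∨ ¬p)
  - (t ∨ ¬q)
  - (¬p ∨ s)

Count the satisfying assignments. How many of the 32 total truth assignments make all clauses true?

Satisfying assignments:
  p=F q=F r=F s=F t=F
  p=F q=F r=T s=F t=F
That's 2 in total.

2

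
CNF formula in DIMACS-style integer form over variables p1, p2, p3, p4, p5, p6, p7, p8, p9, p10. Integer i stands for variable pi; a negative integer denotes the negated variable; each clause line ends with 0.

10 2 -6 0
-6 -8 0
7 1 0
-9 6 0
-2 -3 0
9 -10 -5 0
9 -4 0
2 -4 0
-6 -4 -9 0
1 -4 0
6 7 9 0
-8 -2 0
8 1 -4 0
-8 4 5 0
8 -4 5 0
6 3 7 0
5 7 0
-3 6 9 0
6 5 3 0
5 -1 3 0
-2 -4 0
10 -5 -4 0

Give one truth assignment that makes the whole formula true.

p7 occurs only positively in the remaining clauses — set p7 = True.
Set p1 = True and propagate.
Set p2 = False and propagate.
  then p4 is forced to False.
Try p3 = True.
The remaining clauses are satisfied by p5 = True, p6 = True, p8 = False, p9 = True, p10 = True.
Every clause has at least one true literal under this assignment.

p1=T, p2=F, p3=T, p4=F, p5=T, p6=T, p7=T, p8=F, p9=T, p10=T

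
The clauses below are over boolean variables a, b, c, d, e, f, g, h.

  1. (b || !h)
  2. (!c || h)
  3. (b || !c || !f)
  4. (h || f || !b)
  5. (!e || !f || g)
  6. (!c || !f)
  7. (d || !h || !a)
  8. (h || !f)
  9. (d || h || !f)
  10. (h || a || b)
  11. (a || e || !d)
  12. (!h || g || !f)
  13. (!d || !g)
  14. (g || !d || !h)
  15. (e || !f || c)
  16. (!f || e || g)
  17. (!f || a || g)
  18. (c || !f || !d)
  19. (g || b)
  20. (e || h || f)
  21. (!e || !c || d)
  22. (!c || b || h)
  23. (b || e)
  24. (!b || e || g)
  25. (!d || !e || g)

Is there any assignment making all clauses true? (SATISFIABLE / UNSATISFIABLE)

SATISFIABLE

Branch on a: take a = False.
Set b = True and propagate.
Try c = True.
  then h is forced to True.
  then f is forced to False.
The remaining clauses are satisfied by d = False, e = False, g = True.
So a = F, b = T, c = T, d = F, e = F, f = F, g = T, h = T is a satisfying assignment.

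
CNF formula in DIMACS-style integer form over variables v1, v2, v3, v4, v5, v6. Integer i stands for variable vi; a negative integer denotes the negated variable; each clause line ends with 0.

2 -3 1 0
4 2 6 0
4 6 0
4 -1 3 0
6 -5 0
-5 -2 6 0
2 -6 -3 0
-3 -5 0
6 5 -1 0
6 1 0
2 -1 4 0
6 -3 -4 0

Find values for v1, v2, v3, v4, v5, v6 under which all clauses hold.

v1=F, v2=T, v3=F, v4=T, v5=F, v6=T

Branch on v1: take v1 = False.
  then v6 is forced to True.
For the remaining variables, v2 = True, v3 = False, v4 = True, v5 = False works.
Check each clause:
  1. (v2 | v1 | ~v3) — v2 is true.
  2. (v6 | v2 | v4) — v2 is true.
  3. (v4 | v6) — v4 is true.
  4. (v4 | ~v1 | v3) — v4 is true.
  5. (~v5 | v6) — ~v5 is true.
  6. (v6 | ~v2 | ~v5) — ~v5 is true.
  7. (v2 | ~v6 | ~v3) — v2 is true.
  8. (~v5 | ~v3) — ~v5 is true.
  9. (~v1 | v6 | v5) — v6 is true.
  10. (v1 | v6) — v6 is true.
  11. (v4 | ~v1 | v2) — v2 is true.
  12. (v6 | ~v3 | ~v4) — ~v3 is true.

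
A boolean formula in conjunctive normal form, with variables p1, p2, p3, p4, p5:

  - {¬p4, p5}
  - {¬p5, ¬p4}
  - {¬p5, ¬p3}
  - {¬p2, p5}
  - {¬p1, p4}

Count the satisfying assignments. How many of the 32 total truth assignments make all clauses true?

4

The models are:
  p1=0 p2=0 p3=0 p4=0 p5=0
  p1=0 p2=0 p3=0 p4=0 p5=1
  p1=0 p2=0 p3=1 p4=0 p5=0
  p1=0 p2=1 p3=0 p4=0 p5=1
That's 4 in total.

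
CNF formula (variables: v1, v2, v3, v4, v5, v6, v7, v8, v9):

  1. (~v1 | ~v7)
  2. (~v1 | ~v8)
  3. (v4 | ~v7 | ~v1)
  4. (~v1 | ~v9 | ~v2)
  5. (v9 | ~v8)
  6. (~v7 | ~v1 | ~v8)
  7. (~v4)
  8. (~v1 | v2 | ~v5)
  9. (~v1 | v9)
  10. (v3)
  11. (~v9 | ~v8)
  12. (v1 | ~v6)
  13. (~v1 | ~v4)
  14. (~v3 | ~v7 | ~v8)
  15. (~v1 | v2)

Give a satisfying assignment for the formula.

(~v4) is a unit clause, so v4 = False.
Unit propagation: (v3) forces v3 = True.
Pure literal: v6 appears only negated; assign v6 = False.
v8 occurs only negated in the remaining clauses — set v8 = False.
Branch on v1: take v1 = False.
v2, v5, v7, v9 are now unconstrained; take v2 = False, v5 = True, v7 = True, v9 = False.

v1=False, v2=False, v3=True, v4=False, v5=True, v6=False, v7=True, v8=False, v9=False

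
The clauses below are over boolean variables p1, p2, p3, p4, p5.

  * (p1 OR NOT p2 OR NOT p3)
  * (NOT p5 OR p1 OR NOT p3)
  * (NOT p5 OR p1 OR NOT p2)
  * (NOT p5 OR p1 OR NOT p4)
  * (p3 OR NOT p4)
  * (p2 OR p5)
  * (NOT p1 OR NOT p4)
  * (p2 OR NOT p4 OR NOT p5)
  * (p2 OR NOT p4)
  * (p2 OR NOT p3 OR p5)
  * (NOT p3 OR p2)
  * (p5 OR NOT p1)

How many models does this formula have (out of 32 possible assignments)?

Satisfying assignments:
  p1=F p2=F p3=F p4=F p5=T
  p1=F p2=T p3=F p4=F p5=F
  p1=T p2=F p3=F p4=F p5=T
  p1=T p2=T p3=F p4=F p5=T
  p1=T p2=T p3=T p4=F p5=T
Count: 5.

5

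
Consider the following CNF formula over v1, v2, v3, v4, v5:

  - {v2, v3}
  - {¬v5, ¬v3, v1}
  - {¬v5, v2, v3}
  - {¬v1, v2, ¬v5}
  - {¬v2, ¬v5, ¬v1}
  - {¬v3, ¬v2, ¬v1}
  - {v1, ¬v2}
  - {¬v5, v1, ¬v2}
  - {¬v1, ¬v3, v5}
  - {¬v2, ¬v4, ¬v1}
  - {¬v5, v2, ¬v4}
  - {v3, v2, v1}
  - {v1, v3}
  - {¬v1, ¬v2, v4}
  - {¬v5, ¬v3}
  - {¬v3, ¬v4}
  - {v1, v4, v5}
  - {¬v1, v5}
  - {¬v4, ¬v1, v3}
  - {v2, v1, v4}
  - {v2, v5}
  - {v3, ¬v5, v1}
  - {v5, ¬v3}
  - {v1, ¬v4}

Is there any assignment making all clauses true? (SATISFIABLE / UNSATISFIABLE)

v1 = True:
  propagation gives v5=True, v2=True; an empty clause results — contradiction.
v1 = False:
  propagation gives v2=False, v3=True, v5=False; an empty clause results — contradiction.
Every branch closes, so no satisfying assignment exists.

UNSATISFIABLE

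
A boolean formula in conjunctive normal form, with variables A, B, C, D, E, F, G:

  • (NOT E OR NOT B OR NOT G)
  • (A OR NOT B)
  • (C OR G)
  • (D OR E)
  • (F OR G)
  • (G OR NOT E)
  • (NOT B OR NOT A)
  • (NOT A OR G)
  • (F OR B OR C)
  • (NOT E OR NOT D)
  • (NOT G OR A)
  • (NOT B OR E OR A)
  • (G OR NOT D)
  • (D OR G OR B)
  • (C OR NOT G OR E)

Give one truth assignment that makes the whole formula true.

C occurs only positively in the remaining clauses — set C = True.
F occurs only positively in the remaining clauses — set F = True.
Try A = True.
  then B is forced to False.
  then G is forced to True.
Set D = True and propagate.
  then E is forced to False.
Every clause has at least one true literal under this assignment.

A = T  B = F  C = T  D = T  E = F  F = T  G = T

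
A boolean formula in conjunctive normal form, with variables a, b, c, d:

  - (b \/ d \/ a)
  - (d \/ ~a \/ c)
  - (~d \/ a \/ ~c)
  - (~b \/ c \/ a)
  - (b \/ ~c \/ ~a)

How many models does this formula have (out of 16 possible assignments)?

The models are:
  a=0 b=0 c=0 d=1
  a=0 b=1 c=1 d=0
  a=1 b=0 c=0 d=1
  a=1 b=1 c=0 d=1
  a=1 b=1 c=1 d=0
  a=1 b=1 c=1 d=1
That's 6 in total.

6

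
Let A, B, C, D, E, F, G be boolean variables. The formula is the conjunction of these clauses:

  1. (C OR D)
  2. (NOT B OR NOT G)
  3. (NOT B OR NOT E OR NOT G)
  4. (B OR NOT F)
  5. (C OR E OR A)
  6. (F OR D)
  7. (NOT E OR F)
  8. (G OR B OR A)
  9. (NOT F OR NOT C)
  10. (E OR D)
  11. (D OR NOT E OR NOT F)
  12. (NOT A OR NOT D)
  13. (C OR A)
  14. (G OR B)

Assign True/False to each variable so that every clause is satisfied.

Branch on A: take A = False.
  then C is forced to True.
  then F is forced to False.
  then D is forced to True.
  then E is forced to False.
Branch on B: take B = False.
  then G is forced to True.

A=0, B=0, C=1, D=1, E=0, F=0, G=1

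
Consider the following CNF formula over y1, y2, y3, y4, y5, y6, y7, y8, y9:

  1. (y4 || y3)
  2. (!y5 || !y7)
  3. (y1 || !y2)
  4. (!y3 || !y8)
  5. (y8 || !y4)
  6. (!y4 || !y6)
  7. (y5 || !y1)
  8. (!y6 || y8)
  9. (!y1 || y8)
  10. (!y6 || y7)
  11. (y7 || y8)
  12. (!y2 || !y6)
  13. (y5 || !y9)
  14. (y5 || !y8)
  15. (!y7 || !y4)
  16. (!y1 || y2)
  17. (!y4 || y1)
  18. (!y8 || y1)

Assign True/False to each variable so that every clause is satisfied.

y1=False  y2=False  y3=True  y4=False  y5=False  y6=False  y7=True  y8=False  y9=False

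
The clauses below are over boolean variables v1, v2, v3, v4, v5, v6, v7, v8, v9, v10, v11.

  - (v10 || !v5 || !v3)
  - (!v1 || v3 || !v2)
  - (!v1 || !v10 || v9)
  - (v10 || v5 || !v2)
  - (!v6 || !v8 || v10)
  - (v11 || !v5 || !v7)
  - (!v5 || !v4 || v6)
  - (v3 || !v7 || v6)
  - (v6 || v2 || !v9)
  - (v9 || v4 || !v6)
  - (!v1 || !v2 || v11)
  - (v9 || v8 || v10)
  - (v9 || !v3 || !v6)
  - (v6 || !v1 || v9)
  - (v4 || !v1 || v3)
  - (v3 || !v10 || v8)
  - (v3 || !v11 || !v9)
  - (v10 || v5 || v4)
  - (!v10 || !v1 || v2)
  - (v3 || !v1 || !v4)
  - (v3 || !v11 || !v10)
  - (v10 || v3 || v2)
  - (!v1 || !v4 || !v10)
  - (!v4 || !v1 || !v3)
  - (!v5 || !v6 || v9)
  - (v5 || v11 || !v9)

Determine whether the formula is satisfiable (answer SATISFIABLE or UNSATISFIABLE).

Pure literal: v1 appears only negated; assign v1 = False.
Try v2 = False.
Set v3 = True and propagate.
The remaining clauses are satisfied by v4 = True, v5 = True, v6 = True, v7 = True, v8 = False, v9 = True, v10 = True, v11 = True.
So v1=False, v2=False, v3=True, v4=True, v5=True, v6=True, v7=True, v8=False, v9=True, v10=True, v11=True is a satisfying assignment.

SATISFIABLE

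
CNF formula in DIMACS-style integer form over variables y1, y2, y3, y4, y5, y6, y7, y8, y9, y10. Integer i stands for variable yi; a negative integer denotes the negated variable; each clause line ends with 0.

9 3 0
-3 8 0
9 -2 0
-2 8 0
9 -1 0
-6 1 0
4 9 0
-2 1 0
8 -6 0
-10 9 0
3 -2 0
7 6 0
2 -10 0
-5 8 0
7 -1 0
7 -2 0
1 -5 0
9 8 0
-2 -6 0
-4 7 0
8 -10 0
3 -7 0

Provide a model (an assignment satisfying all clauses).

y1=1  y2=0  y3=1  y4=1  y5=0  y6=1  y7=1  y8=1  y9=1  y10=0

Pure literal: y5 appears only negated; assign y5 = False.
y8 occurs only positively in the remaining clauses — set y8 = True.
Try y1 = True.
  then y9 is forced to True.
  then y7 is forced to True.
  then y3 is forced to True.
Branch on y2: take y2 = False.
  then y10 is forced to False.
y4, y6 are now unconstrained; take y4 = True, y6 = True.
Every clause has at least one true literal under this assignment.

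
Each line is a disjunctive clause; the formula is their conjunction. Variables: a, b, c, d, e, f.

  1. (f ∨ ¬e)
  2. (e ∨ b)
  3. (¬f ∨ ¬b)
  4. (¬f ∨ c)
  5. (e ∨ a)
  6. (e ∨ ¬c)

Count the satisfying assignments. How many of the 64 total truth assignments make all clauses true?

6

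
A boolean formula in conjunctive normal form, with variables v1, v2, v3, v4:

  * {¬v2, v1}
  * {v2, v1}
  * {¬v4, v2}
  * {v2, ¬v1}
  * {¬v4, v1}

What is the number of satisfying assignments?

The models are:
  v1=T v2=T v3=F v4=F
  v1=T v2=T v3=F v4=T
  v1=T v2=T v3=T v4=F
  v1=T v2=T v3=T v4=T
That's 4 in total.

4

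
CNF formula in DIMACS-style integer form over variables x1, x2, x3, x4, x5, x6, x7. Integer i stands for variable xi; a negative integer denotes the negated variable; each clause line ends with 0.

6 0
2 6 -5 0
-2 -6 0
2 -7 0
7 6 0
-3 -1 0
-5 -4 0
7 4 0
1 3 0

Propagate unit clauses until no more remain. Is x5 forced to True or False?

Unit clause (x6) sets x6 = True.
In (~x2 \/ ~x6), ~x6 is now false; ~x2 must hold, so x2 = False.
From (x2 \/ ~x7) and x2 = False: x7 = False.
From (x4 \/ x7) and x7 = False: x4 = True.
In (~x5 \/ ~x4), ~x4 is now false; ~x5 must hold, so x5 = False.

False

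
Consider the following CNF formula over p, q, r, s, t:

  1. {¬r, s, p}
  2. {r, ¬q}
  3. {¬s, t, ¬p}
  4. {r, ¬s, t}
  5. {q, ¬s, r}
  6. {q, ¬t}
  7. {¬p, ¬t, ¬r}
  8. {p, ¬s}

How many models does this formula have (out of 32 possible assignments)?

4

Satisfying assignments:
  p=F q=F r=F s=F t=F
  p=T q=F r=F s=F t=F
  p=T q=F r=T s=F t=F
  p=T q=T r=T s=F t=F
Count: 4.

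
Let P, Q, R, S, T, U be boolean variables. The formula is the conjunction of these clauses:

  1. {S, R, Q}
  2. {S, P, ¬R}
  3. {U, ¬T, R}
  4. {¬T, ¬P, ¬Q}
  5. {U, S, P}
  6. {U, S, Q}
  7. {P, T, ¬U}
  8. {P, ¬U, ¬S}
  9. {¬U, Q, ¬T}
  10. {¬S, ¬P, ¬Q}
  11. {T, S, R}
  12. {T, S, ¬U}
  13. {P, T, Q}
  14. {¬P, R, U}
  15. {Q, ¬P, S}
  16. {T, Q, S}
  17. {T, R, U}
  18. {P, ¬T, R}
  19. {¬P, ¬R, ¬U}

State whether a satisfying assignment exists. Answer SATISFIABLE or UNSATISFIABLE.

SATISFIABLE

Branch on P: take P = True.
Try Q = True.
  then T is forced to False.
  then S is forced to False.
  then R is forced to True.
  then U is forced to False.
So P=True, Q=True, R=True, S=False, T=False, U=False is a satisfying assignment.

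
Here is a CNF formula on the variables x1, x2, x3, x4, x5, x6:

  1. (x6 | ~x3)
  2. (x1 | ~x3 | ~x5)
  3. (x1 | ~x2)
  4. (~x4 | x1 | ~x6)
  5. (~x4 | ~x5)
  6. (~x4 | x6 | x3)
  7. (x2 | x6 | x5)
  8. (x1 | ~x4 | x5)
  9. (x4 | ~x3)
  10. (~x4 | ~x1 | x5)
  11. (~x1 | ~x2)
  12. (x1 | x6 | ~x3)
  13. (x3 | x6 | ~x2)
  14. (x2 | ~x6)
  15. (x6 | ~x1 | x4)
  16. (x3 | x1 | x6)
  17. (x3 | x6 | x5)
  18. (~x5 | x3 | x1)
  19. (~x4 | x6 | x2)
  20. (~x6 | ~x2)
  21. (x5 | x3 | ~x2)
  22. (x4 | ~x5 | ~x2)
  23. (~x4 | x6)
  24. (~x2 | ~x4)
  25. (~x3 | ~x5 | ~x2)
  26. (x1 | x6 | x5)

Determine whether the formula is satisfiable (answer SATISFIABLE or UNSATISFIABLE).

UNSATISFIABLE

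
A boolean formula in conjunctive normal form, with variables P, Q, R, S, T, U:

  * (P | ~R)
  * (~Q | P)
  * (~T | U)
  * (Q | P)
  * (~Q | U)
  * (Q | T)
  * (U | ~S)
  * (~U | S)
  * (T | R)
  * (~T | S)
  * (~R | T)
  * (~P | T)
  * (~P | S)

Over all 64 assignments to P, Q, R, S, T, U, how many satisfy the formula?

Satisfying assignments:
  P=T Q=F R=F S=T T=T U=T
  P=T Q=F R=T S=T T=T U=T
  P=T Q=T R=F S=T T=T U=T
  P=T Q=T R=T S=T T=T U=T
Count: 4.

4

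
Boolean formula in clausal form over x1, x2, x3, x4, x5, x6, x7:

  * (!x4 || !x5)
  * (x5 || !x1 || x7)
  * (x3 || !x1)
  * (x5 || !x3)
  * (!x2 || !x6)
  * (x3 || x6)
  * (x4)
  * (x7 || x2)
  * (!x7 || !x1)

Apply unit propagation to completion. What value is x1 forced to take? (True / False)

(x4) stands alone — x4 = True.
(!x5 || !x4): since x4 = True, the clause reduces to (!x5). x5 = False.
(!x3 || x5) with x5 = False leaves only !x3, so x3 = False.
In (!x1 || x3), x3 is now false; !x1 must hold, so x1 = False.

False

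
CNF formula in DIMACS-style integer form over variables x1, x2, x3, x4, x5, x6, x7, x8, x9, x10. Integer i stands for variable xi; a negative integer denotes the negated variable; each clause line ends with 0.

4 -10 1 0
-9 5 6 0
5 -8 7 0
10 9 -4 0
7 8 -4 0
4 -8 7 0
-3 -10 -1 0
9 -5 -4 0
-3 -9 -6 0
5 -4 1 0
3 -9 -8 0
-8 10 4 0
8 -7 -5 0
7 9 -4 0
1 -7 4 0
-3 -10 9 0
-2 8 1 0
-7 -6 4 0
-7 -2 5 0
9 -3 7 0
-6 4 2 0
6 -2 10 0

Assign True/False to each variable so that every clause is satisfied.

x1=T, x2=T, x3=F, x4=F, x5=F, x6=T, x7=F, x8=F, x9=F, x10=F

Try x1 = True.
Branch on x2: take x2 = True.
The remaining clauses are satisfied by x3 = False, x4 = False, x5 = False, x6 = True, x7 = False, x8 = False, x9 = False, x10 = False.
Every clause has at least one true literal under this assignment.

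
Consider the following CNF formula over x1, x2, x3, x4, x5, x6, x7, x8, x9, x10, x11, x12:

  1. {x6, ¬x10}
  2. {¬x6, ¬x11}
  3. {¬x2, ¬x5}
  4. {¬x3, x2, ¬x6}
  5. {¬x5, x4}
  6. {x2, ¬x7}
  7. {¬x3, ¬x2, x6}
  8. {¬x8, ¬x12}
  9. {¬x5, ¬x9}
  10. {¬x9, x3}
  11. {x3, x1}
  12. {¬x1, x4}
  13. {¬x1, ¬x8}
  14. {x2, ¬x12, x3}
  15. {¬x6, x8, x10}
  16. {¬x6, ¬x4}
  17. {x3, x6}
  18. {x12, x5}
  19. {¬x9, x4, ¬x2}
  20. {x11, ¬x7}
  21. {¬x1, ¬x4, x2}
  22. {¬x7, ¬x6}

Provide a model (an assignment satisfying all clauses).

x1 = F, x2 = F, x3 = T, x4 = T, x5 = T, x6 = F, x7 = F, x8 = T, x9 = F, x10 = F, x11 = F, x12 = F

Check each clause:
  1. {¬x10, x6} — ¬x10 is true.
  2. {¬x11, ¬x6} — ¬x6 is true.
  3. {¬x2, ¬x5} — ¬x2 is true.
  4. {¬x3, x2, ¬x6} — ¬x6 is true.
  5. {x4, ¬x5} — x4 is true.
  6. {¬x7, x2} — ¬x7 is true.
  7. {x6, ¬x2, ¬x3} — ¬x2 is true.
  8. {¬x12, ¬x8} — ¬x12 is true.
  9. {¬x5, ¬x9} — ¬x9 is true.
  10. {¬x9, x3} — x3 is true.
  11. {x1, x3} — x3 is true.
  12. {¬x1, x4} — x4 is true.
  13. {¬x1, ¬x8} — ¬x1 is true.
  14. {x2, x3, ¬x12} — x3 is true.
  15. {x10, ¬x6, x8} — x8 is true.
  16. {¬x4, ¬x6} — ¬x6 is true.
  17. {x6, x3} — x3 is true.
  18. {x12, x5} — x5 is true.
  19. {¬x9, x4, ¬x2} — x4 is true.
  20. {¬x7, x11} — ¬x7 is true.
  21. {¬x4, x2, ¬x1} — ¬x1 is true.
  22. {¬x7, ¬x6} — ¬x7 is true.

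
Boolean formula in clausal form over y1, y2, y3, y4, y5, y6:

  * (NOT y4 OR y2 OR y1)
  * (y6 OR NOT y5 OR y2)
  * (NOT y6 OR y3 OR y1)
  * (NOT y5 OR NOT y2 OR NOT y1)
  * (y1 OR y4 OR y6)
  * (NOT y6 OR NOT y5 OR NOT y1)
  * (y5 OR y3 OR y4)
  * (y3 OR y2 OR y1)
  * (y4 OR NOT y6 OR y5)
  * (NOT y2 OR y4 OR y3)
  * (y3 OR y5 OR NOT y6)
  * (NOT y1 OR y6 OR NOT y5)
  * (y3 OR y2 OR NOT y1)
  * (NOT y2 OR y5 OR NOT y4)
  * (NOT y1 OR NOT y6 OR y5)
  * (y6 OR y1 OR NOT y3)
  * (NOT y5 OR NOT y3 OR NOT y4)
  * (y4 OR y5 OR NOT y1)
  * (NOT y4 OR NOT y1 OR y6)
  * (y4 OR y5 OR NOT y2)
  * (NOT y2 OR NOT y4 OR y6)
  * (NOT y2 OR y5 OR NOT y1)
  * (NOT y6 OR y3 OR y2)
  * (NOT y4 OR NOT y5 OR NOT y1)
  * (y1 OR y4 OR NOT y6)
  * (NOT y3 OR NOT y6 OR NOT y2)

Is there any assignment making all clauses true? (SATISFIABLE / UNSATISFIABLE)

UNSATISFIABLE

y1 = True:
  y5 = True:
    propagation gives y2=False, y6=True; an empty clause results — contradiction.
  y5 = False:
    propagation gives y6=False, y4=True; an empty clause results — contradiction.
y1 = False:
  y4 = True:
    propagation gives y2=True, y5=True, y3=False, y6=False; an empty clause results — contradiction.
  y4 = False:
    propagation gives y6=True; an empty clause results — contradiction.
Every branch closes, so no satisfying assignment exists.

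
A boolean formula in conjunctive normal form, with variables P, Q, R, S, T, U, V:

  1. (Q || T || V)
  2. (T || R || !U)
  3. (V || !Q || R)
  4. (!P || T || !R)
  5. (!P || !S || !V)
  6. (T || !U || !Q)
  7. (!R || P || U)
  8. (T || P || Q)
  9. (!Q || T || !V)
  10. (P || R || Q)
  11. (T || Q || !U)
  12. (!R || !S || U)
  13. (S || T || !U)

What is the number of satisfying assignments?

31

Split on T, then Q.
  T=1, Q=1: 15 of the 32 assignments to (P,R,S,U,V) work.
  T=1, Q=0: 15 of the 32 assignments to (P,R,S,U,V) work.
  T=0, Q=1: a clause becomes empty — 0.
  T=0, Q=0: remaining (P,R,S,U,V) ∈ {(1,0,0,0,1)} — 1.
Total: 15 + 15 + 0 + 1 = 31.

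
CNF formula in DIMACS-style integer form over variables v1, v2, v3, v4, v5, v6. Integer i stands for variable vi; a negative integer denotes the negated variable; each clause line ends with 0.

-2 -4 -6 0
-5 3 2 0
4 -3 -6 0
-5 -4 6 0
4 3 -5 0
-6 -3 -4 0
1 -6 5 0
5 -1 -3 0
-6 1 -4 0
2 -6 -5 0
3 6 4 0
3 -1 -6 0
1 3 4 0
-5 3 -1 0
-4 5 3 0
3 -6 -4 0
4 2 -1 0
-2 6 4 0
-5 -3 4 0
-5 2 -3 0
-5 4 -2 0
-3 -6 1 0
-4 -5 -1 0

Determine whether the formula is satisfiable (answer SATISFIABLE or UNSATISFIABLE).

Set v1 = False and propagate.
Try v2 = False.
Branch on v3: take v3 = True.
  then v5 is forced to False.
  then v6 is forced to False.
v4 is now unconstrained; take v4 = False.
So v1=0  v2=0  v3=1  v4=0  v5=0  v6=0 is a satisfying assignment.

SATISFIABLE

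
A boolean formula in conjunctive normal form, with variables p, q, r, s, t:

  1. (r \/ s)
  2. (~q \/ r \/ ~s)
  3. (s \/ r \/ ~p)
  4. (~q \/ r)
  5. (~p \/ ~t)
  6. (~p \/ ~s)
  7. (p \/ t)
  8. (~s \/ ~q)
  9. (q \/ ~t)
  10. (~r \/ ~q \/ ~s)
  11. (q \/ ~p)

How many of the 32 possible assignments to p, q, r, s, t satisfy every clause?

2

Satisfying assignments:
  p=F q=T r=T s=F t=T
  p=T q=T r=T s=F t=F
That's 2 in total.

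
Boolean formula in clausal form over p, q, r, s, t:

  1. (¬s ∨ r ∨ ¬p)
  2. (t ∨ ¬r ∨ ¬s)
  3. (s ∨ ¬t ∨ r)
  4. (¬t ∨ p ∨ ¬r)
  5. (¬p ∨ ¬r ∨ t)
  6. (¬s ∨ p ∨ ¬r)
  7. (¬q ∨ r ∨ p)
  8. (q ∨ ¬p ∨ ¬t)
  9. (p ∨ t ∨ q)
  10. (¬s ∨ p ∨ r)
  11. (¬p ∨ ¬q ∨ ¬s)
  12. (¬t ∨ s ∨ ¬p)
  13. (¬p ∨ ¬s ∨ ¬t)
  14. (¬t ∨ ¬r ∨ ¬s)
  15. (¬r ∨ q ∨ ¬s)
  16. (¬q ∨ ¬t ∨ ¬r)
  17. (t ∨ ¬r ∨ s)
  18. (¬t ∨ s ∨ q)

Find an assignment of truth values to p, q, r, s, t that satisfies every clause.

Try p = True.
Branch on q: take q = False.
  then t is forced to False.
  then r is forced to False.
  then s is forced to False.
Every clause has at least one true literal under this assignment.

p=T, q=F, r=F, s=F, t=F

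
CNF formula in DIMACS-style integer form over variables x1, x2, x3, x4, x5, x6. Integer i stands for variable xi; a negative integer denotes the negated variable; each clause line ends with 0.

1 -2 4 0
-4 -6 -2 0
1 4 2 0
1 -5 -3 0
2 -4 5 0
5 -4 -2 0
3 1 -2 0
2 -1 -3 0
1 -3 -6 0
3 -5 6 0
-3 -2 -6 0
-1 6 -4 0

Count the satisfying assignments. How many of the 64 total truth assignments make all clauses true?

Split on x2, then x1.
  x2=1, x1=1: 5 of the 16 assignments to (x3,x4,x5,x6) work.
  x2=1, x1=0: a clause becomes empty — 0.
  x2=0, x1=1: remaining (x3,x4,x5,x6) ∈ {(0,0,0,0); (0,0,0,1); (0,0,1,1); (0,1,1,1)} — 4.
  x2=0, x1=0: remaining (x3,x4,x5,x6) ∈ {(0,1,1,1)} — 1.
Total: 5 + 0 + 4 + 1 = 10.

10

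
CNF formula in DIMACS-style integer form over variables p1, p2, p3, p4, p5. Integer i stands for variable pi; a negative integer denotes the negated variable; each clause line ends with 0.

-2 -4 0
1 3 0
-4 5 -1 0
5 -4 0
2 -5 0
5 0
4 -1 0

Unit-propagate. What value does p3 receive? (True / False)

True

Unit clause (p5) sets p5 = True.
From (p2 || !p5) and p5 = True: p2 = True.
(!p4 || !p2) with p2 = True leaves only !p4, so p4 = False.
(!p1 || p4) with p4 = False leaves only !p1, so p1 = False.
From (p1 || p3) and p1 = False: p3 = True.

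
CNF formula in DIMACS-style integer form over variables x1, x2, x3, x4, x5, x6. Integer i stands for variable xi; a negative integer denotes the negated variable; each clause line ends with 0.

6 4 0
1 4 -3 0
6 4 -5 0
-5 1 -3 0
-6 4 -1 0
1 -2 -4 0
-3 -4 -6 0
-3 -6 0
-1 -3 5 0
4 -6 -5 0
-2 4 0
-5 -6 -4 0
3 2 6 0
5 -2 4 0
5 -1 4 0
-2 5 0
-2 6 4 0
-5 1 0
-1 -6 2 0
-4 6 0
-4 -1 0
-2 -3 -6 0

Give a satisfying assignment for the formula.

x1=False, x2=False, x3=False, x4=True, x5=False, x6=True

Branch on x1: take x1 = False.
  then x5 is forced to False.
  then x2 is forced to False.
For the remaining variables, x3 = False, x4 = True, x6 = True works.
Every clause has at least one true literal under this assignment.
Check each clause:
  1. (x6 \/ x4) — x4 is true.
  2. (x1 \/ ~x3 \/ x4) — x4 is true.
  3. (x4 \/ x6 \/ ~x5) — ~x5 is true.
  4. (~x5 \/ ~x3 \/ x1) — ~x5 is true.
  5. (~x1 \/ ~x6 \/ x4) — x4 is true.
  6. (~x2 \/ ~x4 \/ x1) — ~x2 is true.
  7. (~x4 \/ ~x3 \/ ~x6) — ~x3 is true.
  8. (~x3 \/ ~x6) — ~x3 is true.
  9. (~x1 \/ x5 \/ ~x3) — ~x3 is true.
  10. (~x5 \/ x4 \/ ~x6) — ~x5 is true.
  11. (~x2 \/ x4) — x4 is true.
  12. (~x4 \/ ~x6 \/ ~x5) — ~x5 is true.
  13. (x2 \/ x3 \/ x6) — x6 is true.
  14. (x4 \/ x5 \/ ~x2) — x4 is true.
  15. (x4 \/ ~x1 \/ x5) — x4 is true.
  16. (~x2 \/ x5) — ~x2 is true.
  17. (~x2 \/ x6 \/ x4) — x4 is true.
  18. (~x5 \/ x1) — ~x5 is true.
  19. (x2 \/ ~x1 \/ ~x6) — ~x1 is true.
  20. (x6 \/ ~x4) — x6 is true.
  21. (~x4 \/ ~x1) — ~x1 is true.
  22. (~x3 \/ ~x6 \/ ~x2) — ~x3 is true.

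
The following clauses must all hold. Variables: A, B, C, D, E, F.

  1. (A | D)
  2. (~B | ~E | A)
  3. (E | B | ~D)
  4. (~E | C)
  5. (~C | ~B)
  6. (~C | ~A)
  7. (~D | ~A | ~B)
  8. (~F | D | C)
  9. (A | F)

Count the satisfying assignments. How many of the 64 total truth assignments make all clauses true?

The models are:
  A=0 B=0 C=1 D=1 E=1 F=1
  A=0 B=1 C=0 D=1 E=0 F=1
  A=1 B=0 C=0 D=0 E=0 F=0
  A=1 B=1 C=0 D=0 E=0 F=0
That's 4 in total.

4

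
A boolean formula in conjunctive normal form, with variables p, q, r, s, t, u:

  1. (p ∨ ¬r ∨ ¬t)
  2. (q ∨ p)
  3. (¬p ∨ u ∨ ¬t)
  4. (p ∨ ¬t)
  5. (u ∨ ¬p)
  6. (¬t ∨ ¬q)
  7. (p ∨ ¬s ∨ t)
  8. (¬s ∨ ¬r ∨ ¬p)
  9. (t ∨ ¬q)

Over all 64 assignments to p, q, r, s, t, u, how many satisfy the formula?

6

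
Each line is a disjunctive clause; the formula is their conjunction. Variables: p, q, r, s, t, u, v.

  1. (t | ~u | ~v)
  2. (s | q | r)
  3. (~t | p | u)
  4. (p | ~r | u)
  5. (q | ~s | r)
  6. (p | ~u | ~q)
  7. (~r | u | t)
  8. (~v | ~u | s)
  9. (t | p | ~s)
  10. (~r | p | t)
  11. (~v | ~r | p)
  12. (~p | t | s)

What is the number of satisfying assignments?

30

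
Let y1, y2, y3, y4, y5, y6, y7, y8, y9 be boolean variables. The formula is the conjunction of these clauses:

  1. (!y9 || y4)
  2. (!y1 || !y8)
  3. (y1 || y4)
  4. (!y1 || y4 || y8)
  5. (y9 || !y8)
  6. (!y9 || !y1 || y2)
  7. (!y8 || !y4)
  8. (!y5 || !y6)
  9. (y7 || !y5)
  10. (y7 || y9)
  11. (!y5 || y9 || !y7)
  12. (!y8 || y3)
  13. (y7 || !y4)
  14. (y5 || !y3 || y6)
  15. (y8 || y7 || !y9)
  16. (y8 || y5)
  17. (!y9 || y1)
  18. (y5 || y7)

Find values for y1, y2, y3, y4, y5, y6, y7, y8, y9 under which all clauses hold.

Pure literal: y2 appears only positively; assign y2 = True.
Branch on y1: take y1 = True.
  then y8 is forced to False.
  then y4 is forced to True.
  then y7 is forced to True.
  then y5 is forced to True.
  then y6 is forced to False.
  then y9 is forced to True.
y3 is now unconstrained; take y3 = True.

y1=1, y2=1, y3=1, y4=1, y5=1, y6=0, y7=1, y8=0, y9=1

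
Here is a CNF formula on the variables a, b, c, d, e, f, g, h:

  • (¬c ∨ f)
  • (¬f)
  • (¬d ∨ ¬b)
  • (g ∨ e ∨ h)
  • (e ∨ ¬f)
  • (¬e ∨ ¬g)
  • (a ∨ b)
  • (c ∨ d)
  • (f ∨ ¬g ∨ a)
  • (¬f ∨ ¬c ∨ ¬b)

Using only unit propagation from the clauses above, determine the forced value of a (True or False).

Unit clause (¬f) sets f = False.
In (¬c ∨ f), f is now false; ¬c must hold, so c = False.
In (c ∨ d), c is now false; d must hold, so d = True.
(¬d ∨ ¬b): since d = True, the clause reduces to (¬b). b = False.
(b ∨ a): since b = False, the clause reduces to (a). a = True.

True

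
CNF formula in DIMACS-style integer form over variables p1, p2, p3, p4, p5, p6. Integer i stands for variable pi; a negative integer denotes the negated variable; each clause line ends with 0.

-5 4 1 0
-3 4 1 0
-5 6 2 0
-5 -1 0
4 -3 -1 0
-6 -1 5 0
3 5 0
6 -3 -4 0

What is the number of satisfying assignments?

7

The models are:
  p1=0 p2=0 p3=0 p4=1 p5=1 p6=1
  p1=0 p2=0 p3=1 p4=1 p5=0 p6=1
  p1=0 p2=0 p3=1 p4=1 p5=1 p6=1
  p1=0 p2=1 p3=0 p4=1 p5=1 p6=0
  p1=0 p2=1 p3=0 p4=1 p5=1 p6=1
  p1=0 p2=1 p3=1 p4=1 p5=0 p6=1
  p1=0 p2=1 p3=1 p4=1 p5=1 p6=1
Count: 7.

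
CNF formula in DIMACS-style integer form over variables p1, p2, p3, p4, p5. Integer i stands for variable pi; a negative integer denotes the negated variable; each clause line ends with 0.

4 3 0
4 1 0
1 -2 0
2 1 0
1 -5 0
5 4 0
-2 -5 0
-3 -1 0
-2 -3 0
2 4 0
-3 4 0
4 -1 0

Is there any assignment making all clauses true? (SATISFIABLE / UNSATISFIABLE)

SATISFIABLE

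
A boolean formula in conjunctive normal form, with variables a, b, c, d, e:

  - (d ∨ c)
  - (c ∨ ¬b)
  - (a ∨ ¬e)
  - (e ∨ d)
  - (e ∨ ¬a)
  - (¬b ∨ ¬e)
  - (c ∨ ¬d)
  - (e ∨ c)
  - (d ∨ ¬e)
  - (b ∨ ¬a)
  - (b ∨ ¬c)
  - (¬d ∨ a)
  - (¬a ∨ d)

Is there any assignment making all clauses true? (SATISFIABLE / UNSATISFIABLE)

d = True:
  propagation gives c=True, b=True, e=False, a=False; an empty clause results — contradiction.
d = False:
  propagation gives c=True, e=True; an empty clause results — contradiction.
Every branch closes, so no satisfying assignment exists.

UNSATISFIABLE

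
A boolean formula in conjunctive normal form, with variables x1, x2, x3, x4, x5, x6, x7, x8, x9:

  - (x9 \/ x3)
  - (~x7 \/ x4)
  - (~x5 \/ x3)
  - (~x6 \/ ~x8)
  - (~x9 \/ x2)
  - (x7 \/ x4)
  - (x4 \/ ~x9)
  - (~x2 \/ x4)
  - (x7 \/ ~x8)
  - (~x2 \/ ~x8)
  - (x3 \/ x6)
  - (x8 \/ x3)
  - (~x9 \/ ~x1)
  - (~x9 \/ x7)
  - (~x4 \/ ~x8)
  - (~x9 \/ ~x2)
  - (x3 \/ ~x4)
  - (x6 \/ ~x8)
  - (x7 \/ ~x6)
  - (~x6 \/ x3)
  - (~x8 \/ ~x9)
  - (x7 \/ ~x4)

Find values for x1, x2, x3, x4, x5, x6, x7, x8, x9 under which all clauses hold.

x1=False  x2=False  x3=True  x4=True  x5=True  x6=False  x7=True  x8=False  x9=False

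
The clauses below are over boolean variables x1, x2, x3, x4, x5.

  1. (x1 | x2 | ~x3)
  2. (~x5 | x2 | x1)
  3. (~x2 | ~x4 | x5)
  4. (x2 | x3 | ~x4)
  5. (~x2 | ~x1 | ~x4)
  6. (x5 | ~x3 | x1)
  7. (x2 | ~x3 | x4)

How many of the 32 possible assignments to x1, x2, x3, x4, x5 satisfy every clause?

14

Split on x2, then x1.
  x2=1, x1=1: remaining (x3,x4,x5) ∈ {(0,0,0); (0,0,1); (1,0,0); (1,0,1)} — 4.
  x2=1, x1=0: 5 of the 8 assignments to (x3,x4,x5) work.
  x2=0, x1=1: remaining (x3,x4,x5) ∈ {(0,0,0); (0,0,1); (1,1,0); (1,1,1)} — 4.
  x2=0, x1=0: remaining (x3,x4,x5) ∈ {(0,0,0)} — 1.
Total: 4 + 5 + 4 + 1 = 14.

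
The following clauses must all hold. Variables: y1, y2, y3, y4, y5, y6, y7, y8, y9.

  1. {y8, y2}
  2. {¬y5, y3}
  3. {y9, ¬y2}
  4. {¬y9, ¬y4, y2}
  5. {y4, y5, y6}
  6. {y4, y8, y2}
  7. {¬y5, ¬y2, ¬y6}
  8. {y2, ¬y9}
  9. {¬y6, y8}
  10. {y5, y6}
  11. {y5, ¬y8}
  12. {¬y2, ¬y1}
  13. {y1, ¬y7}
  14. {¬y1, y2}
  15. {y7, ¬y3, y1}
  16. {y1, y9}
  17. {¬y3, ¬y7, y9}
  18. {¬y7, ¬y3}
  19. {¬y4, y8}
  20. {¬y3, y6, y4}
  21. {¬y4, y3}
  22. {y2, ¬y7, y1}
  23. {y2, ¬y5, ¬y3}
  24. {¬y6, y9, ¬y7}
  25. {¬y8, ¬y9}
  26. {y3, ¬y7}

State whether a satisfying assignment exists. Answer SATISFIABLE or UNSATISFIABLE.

y2 = True:
  propagation gives y9=True, y1=False, y7=False, y3=False; an empty clause results — contradiction.
y2 = False:
  propagation gives y8=True, y9=False, y5=True, y3=True; an empty clause results — contradiction.
Every branch closes, so no satisfying assignment exists.

UNSATISFIABLE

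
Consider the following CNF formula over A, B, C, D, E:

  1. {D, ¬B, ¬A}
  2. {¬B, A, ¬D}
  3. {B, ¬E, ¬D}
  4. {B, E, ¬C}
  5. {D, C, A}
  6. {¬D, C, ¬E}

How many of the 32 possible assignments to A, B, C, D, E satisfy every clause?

11

Case analysis on D and B:
  D=1, B=1: remaining (A,C,E) ∈ {(1,0,0); (1,1,0); (1,1,1)} — 3.
  D=1, B=0: remaining (A,C,E) ∈ {(0,0,0); (1,0,0)} — 2.
  D=0, B=1: remaining (A,C,E) ∈ {(0,1,0); (0,1,1)} — 2.
  D=0, B=0: remaining (A,C,E) ∈ {(0,1,1); (1,0,0); (1,0,1); (1,1,1)} — 4.
Total: 3 + 2 + 2 + 4 = 11.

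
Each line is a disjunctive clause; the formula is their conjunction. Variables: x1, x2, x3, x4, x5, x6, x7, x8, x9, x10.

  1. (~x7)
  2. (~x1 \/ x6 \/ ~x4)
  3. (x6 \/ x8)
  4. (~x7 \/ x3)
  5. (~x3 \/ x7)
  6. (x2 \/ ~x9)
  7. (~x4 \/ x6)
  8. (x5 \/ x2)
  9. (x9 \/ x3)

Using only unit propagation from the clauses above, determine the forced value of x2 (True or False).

True

(~x7) is a unit clause: x7 = False.
(~x3 \/ x7) with x7 = False leaves only ~x3, so x3 = False.
From (x9 \/ x3) and x3 = False: x9 = True.
In (~x9 \/ x2), ~x9 is now false; x2 must hold, so x2 = True.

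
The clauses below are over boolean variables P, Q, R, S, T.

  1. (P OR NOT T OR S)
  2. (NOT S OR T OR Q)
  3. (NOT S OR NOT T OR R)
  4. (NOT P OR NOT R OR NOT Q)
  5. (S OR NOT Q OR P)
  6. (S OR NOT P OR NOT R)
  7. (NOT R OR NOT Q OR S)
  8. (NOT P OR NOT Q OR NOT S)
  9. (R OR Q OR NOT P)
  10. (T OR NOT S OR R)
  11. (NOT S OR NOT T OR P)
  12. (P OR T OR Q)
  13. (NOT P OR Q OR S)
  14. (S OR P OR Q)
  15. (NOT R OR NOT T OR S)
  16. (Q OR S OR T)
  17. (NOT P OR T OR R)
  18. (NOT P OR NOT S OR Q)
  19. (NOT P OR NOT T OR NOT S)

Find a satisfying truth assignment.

Try P = False.
Branch on Q: take Q = True.
  then S is forced to True.
  then T is forced to False.
  then R is forced to True.
Every clause has at least one true literal under this assignment.
Check each clause:
  1. (NOT T OR S OR P) — NOT T is true.
  2. (T OR Q OR NOT S) — Q is true.
  3. (R OR NOT S OR NOT T) — R is true.
  4. (NOT Q OR NOT P OR NOT R) — NOT P is true.
  5. (NOT Q OR S OR P) — S is true.
  6. (NOT P OR S OR NOT R) — S is true.
  7. (S OR NOT Q OR NOT R) — S is true.
  8. (NOT S OR NOT P OR NOT Q) — NOT P is true.
  9. (R OR Q OR NOT P) — Q is true.
  10. (T OR NOT S OR R) — R is true.
  11. (NOT T OR NOT S OR P) — NOT T is true.
  12. (P OR Q OR T) — Q is true.
  13. (NOT P OR S OR Q) — Q is true.
  14. (Q OR P OR S) — Q is true.
  15. (NOT R OR NOT T OR S) — NOT T is true.
  16. (S OR T OR Q) — Q is true.
  17. (R OR T OR NOT P) — R is true.
  18. (NOT S OR NOT P OR Q) — Q is true.
  19. (NOT T OR NOT P OR NOT S) — NOT T is true.

P = 0, Q = 1, R = 1, S = 1, T = 0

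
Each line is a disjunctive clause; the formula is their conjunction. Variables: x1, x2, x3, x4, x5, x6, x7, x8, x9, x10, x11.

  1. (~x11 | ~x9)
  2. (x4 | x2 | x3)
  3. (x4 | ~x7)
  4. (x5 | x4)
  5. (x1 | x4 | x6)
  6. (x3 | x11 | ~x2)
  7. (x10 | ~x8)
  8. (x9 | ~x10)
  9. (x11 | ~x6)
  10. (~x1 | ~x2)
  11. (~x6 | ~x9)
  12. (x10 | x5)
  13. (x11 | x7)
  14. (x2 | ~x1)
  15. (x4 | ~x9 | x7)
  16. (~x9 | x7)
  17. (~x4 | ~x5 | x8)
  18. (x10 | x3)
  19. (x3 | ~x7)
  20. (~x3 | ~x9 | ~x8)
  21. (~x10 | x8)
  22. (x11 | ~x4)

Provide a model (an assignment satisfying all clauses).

Try x1 = False.
For the remaining variables, x2 = True, x3 = True, x4 = False, x5 = True, x6 = True, x7 = False, x8 = False, x9 = False, x10 = False, x11 = True works.
Every clause has at least one true literal under this assignment.

x1=False  x2=True  x3=True  x4=False  x5=True  x6=True  x7=False  x8=False  x9=False  x10=False  x11=True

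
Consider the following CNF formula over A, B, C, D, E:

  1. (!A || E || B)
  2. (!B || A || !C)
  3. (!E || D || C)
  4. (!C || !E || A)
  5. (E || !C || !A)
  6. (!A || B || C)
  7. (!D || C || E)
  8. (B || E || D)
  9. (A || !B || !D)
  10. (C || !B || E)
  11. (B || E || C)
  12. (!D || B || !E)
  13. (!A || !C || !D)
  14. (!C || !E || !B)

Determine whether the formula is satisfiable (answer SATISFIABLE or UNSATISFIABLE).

Set A = True and propagate.
Try B = False.
  then E is forced to True.
  then C is forced to True.
  then D is forced to False.
So A = T, B = F, C = T, D = F, E = T is a satisfying assignment.

SATISFIABLE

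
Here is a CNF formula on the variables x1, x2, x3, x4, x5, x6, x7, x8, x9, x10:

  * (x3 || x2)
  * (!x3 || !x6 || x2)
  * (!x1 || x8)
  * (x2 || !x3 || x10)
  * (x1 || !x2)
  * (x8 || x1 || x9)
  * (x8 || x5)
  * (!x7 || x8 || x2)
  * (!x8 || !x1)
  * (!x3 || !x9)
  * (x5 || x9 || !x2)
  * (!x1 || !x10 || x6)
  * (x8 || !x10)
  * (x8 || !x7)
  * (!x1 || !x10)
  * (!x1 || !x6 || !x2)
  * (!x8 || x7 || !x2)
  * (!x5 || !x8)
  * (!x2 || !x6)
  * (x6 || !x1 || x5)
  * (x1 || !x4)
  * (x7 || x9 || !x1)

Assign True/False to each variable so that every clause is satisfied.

x1=False, x2=False, x3=True, x4=False, x5=False, x6=False, x7=True, x8=True, x9=False, x10=True

x4 occurs only negated in the remaining clauses — set x4 = False.
Set x1 = False and propagate.
  then x2 is forced to False.
  then x3 is forced to True.
  then x6 is forced to False.
  then x10 is forced to True.
  then x9 is forced to False.
  then x8 is forced to True.
  then x5 is forced to False.
x7 is now unconstrained; take x7 = True.
Check each clause:
  1. (x2 || x3) — x3 is true.
  2. (!x6 || x2 || !x3) — !x6 is true.
  3. (x8 || !x1) — x8 is true.
  4. (!x3 || x2 || x10) — x10 is true.
  5. (!x2 || x1) — !x2 is true.
  6. (x9 || x8 || x1) — x8 is true.
  7. (x8 || x5) — x8 is true.
  8. (x8 || !x7 || x2) — x8 is true.
  9. (!x1 || !x8) — !x1 is true.
  10. (!x9 || !x3) — !x9 is true.
  11. (!x2 || x5 || x9) — !x2 is true.
  12. (!x1 || !x10 || x6) — !x1 is true.
  13. (x8 || !x10) — x8 is true.
  14. (!x7 || x8) — x8 is true.
  15. (!x10 || !x1) — !x1 is true.
  16. (!x6 || !x2 || !x1) — !x6 is true.
  17. (x7 || !x8 || !x2) — !x2 is true.
  18. (!x8 || !x5) — !x5 is true.
  19. (!x2 || !x6) — !x6 is true.
  20. (x5 || !x1 || x6) — !x1 is true.
  21. (x1 || !x4) — !x4 is true.
  22. (x9 || x7 || !x1) — !x1 is true.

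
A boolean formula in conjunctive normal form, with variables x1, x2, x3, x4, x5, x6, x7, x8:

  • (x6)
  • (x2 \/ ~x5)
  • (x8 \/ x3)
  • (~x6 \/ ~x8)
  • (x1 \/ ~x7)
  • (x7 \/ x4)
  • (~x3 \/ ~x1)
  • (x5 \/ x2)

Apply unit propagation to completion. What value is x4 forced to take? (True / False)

True

Unit clause (x6) sets x6 = True.
(~x6 \/ ~x8) with x6 = True leaves only ~x8, so x8 = False.
(x3 \/ x8) with x8 = False leaves only x3, so x3 = True.
(~x3 \/ ~x1): since x3 = True, the clause reduces to (~x1). x1 = False.
(x1 \/ ~x7): since x1 = False, the clause reduces to (~x7). x7 = False.
In (x4 \/ x7), x7 is now false; x4 must hold, so x4 = True.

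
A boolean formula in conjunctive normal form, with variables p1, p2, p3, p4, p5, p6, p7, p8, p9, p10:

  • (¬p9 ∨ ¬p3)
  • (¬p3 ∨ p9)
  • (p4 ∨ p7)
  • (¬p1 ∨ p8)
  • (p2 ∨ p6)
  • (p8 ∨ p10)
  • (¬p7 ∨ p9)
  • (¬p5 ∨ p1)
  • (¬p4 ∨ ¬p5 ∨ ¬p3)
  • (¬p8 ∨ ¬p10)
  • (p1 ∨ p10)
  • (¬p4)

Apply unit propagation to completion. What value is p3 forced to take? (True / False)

(¬p4) stands alone — p4 = False.
(p7 ∨ p4) with p4 = False leaves only p7, so p7 = True.
(p9 ∨ ¬p7): since p7 = True, the clause reduces to (p9). p9 = True.
(¬p3 ∨ ¬p9): since p9 = True, the clause reduces to (¬p3). p3 = False.

False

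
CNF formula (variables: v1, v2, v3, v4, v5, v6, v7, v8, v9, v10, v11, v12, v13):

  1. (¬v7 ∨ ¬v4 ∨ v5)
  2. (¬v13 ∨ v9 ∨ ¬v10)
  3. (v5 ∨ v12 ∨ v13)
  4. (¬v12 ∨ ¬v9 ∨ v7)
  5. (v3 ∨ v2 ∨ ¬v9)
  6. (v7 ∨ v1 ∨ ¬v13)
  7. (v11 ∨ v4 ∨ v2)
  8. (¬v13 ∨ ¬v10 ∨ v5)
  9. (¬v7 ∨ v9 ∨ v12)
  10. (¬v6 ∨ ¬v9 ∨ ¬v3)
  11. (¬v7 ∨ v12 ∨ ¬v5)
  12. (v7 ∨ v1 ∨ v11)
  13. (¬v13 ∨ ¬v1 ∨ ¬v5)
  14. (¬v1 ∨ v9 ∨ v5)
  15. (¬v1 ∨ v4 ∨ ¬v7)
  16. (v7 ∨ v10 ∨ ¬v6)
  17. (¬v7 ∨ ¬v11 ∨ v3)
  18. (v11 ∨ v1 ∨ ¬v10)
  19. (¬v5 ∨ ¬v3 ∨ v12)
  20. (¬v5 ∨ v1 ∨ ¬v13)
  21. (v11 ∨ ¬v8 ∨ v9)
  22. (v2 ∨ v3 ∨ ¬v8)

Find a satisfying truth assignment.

v1 = 0  v2 = 0  v3 = 1  v4 = 1  v5 = 1  v6 = 0  v7 = 0  v8 = 0  v9 = 0  v10 = 1  v11 = 1  v12 = 1  v13 = 0

Pure literal: v6 appears only negated; assign v6 = False.
Pure literal: v8 appears only negated; assign v8 = False.
Try v1 = False.
The remaining clauses are satisfied by v2 = False, v3 = True, v4 = True, v5 = True, v7 = False, v9 = False, v10 = True, v11 = True, v12 = True, v13 = False.
Every clause has at least one true literal under this assignment.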